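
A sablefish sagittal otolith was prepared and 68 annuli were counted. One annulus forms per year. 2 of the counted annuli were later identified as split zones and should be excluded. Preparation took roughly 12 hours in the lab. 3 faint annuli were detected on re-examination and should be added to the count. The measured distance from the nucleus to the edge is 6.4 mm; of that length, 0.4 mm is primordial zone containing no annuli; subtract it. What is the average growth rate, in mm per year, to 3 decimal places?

Correcting the raw count gives 68 − 2 + 3 = 69 true annuli.
Removing the 0.4 mm offcut leaves 6.4 − 0.4 = 6.0 mm.
Mean rate = 6.0 mm / 69 years ≈ 0.087 mm per year.

0.087 mm per year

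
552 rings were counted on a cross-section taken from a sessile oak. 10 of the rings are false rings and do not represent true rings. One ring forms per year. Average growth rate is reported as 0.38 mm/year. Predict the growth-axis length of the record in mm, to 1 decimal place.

206.0 mm

After corrections the count is 552 − 10 = 542 rings.
542 years at 0.38 mm/year gives 0.38 × 542 = 206.0 mm.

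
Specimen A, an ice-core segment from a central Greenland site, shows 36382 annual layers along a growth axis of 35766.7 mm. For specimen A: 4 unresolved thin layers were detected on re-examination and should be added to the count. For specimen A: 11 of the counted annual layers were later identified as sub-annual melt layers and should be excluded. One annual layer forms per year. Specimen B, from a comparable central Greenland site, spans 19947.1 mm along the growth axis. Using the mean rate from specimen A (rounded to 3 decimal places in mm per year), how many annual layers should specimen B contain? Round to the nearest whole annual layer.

20292 annual layers

Specimen A: adjusted count: 36382 − 11 + 4 = 36375 annual layers.
A: 35766.7 mm over 36375 years gives 35766.7 / 36375 ≈ 0.983 mm/year.
Specimen B: 19947.1 mm / 0.983 mm per year = 20292.07 years ≈ 20292 annual layers.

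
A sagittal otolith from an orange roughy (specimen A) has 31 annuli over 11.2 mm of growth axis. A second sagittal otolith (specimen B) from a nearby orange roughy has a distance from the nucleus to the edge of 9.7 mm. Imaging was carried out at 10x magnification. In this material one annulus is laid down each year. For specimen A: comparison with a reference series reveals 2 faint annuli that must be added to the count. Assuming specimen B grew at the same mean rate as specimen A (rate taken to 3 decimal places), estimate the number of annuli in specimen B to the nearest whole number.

Specimen A: correcting the raw count gives 31 + 2 = 33 true annuli.
A: Mean rate = 11.2 mm / 33 years ≈ 0.339 mm/yr.
B spans 9.7 / 0.339 = 28.61 years ≈ 29 annuli.

29 annuli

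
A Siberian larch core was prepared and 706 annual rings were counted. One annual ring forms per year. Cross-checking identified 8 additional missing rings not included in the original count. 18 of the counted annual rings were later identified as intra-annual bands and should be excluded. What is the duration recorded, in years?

696 years

Correcting the raw count gives 706 − 18 + 8 = 696 true annual rings.
With a one-to-one annual ring periodicity this is 696 years.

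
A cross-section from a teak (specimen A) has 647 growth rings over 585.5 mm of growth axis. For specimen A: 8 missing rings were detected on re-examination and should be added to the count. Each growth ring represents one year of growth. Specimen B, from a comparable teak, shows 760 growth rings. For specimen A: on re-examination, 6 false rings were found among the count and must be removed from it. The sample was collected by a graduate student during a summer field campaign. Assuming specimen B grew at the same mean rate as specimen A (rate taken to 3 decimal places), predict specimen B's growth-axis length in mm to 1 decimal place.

685.5 mm

Specimen A: after corrections the count is 647 − 6 + 8 = 649 growth rings.
A: 585.5 mm over 649 years gives 585.5 / 649 ≈ 0.902 mm/year.
Length of B = 0.902 × 760 = 685.5 mm.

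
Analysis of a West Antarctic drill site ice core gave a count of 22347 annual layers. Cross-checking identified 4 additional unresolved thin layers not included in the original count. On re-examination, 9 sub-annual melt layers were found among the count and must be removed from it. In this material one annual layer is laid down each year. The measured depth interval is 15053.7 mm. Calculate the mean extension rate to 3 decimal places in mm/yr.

After corrections the count is 22347 − 9 + 4 = 22342 annual layers.
Extension rate ≈ 15053.7 / 22342 = 0.674 mm/yr.

0.674 mm/yr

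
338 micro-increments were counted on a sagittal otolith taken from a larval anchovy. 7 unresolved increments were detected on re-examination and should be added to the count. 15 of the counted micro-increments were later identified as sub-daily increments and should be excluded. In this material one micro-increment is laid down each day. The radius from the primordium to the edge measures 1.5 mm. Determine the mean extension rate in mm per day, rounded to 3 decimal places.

Correcting the raw count gives 338 − 15 + 7 = 330 true micro-increments.
Extension rate ≈ 1.5 / 330 = 0.005 mm per day.

0.005 mm per day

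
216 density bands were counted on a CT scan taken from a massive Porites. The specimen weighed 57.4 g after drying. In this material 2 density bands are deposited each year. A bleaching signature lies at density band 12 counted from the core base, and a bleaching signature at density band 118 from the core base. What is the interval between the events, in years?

Separation: 118 − 12 = 106 density bands.
106 density bands at 2 per year is 106 / 2 = 53 years.

53 years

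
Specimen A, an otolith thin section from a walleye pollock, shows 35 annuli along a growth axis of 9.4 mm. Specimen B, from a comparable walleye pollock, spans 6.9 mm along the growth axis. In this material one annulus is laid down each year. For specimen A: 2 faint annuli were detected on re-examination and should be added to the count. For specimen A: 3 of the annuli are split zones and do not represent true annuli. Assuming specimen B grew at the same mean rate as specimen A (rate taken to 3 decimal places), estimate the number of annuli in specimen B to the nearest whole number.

25 annuli

Specimen A: correcting the raw count gives 35 − 3 + 2 = 34 true annuli.
A: Extension rate ≈ 9.4 / 34 = 0.276 mm per year.
For B, 6.9 / 0.276 = 25.00 years ≈ 25 annuli.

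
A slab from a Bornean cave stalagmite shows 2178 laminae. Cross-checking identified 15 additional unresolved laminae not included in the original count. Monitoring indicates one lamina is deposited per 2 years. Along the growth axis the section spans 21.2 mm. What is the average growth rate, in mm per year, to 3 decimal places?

Adjusted count: 2178 + 15 = 2193 laminae.
At 2 years per lamina, 2193 × 2 = 4386 years.
21.2 mm over 4386 years gives 21.2 / 4386 ≈ 0.005 mm per year.

0.005 mm per year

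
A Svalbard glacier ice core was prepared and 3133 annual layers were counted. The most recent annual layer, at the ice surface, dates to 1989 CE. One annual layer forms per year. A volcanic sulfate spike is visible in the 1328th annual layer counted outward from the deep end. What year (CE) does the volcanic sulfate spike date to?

184 CE

Between annual layer 1328 and the ice surface there are 3133 − 1328 = 1805 annual layers.
Counting back 1805 years from 1989 CE places the volcanic sulfate spike in 1989 − 1805 = 184 CE.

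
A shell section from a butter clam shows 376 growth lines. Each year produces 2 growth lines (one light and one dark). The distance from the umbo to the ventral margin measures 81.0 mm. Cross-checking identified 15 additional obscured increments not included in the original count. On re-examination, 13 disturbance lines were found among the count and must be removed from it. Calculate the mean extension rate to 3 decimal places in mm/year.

After corrections the count is 376 − 13 + 15 = 378 growth lines.
Dividing by 2 growth lines per year: 378 / 2 = 189 years.
Mean rate = 81.0 mm / 189 years ≈ 0.429 mm/year.

0.429 mm/year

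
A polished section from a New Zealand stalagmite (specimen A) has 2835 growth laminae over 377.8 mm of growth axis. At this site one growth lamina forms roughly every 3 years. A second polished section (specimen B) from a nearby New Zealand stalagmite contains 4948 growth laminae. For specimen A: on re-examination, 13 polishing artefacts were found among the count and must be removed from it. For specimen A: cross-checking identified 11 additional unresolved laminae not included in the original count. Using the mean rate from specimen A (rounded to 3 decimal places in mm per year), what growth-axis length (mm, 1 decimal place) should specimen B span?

Specimen A: correcting the raw count gives 2835 − 13 + 11 = 2833 true growth laminae.
Specimen A: multiplying by 3 years per growth lamina: 2833 × 3 = 8499 years.
A: Extension rate ≈ 377.8 / 8499 = 0.044 mm/year.
Specimen B: multiplying by 3 years per growth lamina: 4948 × 3 = 14844 years. Length of B = 0.044 × 14844 = 653.1 mm.

653.1 mm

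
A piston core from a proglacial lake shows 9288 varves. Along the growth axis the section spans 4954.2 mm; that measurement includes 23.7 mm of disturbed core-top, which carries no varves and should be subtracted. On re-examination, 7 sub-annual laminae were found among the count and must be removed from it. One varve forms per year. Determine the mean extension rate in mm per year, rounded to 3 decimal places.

0.531 mm per year

True varve count = 9288 − 7 = 9281.
Removing the 23.7 mm offcut leaves 4954.2 − 23.7 = 4930.5 mm.
4930.5 mm over 9281 years gives 4930.5 / 9281 ≈ 0.531 mm per year.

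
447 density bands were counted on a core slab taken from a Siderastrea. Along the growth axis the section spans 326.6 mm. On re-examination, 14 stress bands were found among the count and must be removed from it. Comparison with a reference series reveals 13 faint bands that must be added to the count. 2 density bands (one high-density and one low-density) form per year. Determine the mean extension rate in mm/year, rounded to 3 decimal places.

After corrections the count is 447 − 14 + 13 = 446 density bands.
With 2 density bands per year, 446 / 2 = 223 years.
Extension rate ≈ 326.6 / 223 = 1.465 mm/year.

1.465 mm/year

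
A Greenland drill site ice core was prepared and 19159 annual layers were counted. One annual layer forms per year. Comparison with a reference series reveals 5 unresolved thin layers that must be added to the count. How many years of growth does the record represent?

19164 yr

True annual layer count = 19159 + 5 = 19164.
One annual layer per year makes the duration 19164 years.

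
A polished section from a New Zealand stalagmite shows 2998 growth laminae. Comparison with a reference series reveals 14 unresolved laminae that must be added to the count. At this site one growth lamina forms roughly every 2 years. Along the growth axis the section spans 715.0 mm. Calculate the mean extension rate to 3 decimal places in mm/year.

0.119 mm/year

Correcting the raw count gives 2998 + 14 = 3012 true growth laminae.
At 2 years per growth lamina, 3012 × 2 = 6024 years.
Mean rate = 715.0 mm / 6024 years ≈ 0.119 mm/year.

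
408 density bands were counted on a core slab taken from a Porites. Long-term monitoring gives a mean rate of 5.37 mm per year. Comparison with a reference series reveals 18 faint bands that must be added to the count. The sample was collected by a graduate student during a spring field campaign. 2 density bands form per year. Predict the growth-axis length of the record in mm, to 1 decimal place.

Adjusted count: 408 + 18 = 426 density bands.
426 density bands at 2 per year is 426 / 2 = 213 years.
213 years at 5.37 mm/year gives 5.37 × 213 = 1143.8 mm.

1143.8 mm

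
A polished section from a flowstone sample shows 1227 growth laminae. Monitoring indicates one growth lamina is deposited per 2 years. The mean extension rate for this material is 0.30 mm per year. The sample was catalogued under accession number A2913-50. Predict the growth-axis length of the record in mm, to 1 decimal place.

Multiplying by 2 years per growth lamina: 1227 × 2 = 2454 years.
2454 years at 0.30 mm/year gives 0.30 × 2454 = 736.2 mm.

736.2 mm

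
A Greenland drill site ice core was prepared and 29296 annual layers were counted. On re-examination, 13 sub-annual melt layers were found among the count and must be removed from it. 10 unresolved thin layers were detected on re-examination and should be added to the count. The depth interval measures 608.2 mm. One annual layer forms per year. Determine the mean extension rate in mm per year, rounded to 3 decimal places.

0.021 mm per year

Correcting the raw count gives 29296 − 13 + 10 = 29293 true annual layers.
Extension rate ≈ 608.2 / 29293 = 0.021 mm per year.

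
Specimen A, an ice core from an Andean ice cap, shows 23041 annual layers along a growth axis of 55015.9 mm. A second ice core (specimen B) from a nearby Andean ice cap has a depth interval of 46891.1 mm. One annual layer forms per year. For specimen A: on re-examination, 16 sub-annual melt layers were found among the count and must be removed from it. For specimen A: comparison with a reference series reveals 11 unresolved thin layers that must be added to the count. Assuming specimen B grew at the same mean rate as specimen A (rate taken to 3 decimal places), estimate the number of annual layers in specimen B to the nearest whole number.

19636 annual layers

Specimen A: after corrections the count is 23041 − 16 + 11 = 23036 annual layers.
A: 55015.9 mm over 23036 years gives 55015.9 / 23036 ≈ 2.388 mm/yr.
For B, 46891.1 / 2.388 = 19636.14 years ≈ 19636 annual layers.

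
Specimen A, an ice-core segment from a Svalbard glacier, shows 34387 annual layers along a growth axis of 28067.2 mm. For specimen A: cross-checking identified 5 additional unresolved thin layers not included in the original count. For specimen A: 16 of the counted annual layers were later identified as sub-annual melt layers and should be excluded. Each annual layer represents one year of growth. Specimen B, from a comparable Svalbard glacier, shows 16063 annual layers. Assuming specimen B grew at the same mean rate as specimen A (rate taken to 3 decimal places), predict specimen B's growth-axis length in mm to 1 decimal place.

Specimen A: correcting the raw count gives 34387 − 16 + 5 = 34376 true annual layers.
A: Mean rate = 28067.2 mm / 34376 years ≈ 0.816 mm/year.
B's length ≈ 0.816 × 16063 = 13107.4 mm.

13107.4 mm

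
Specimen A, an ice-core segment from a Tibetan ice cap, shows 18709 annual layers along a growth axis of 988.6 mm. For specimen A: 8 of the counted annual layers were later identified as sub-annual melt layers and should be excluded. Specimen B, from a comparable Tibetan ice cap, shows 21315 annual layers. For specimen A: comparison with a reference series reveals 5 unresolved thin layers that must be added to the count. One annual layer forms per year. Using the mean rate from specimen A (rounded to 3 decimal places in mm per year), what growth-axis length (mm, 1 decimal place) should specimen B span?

1129.7 mm

Specimen A: adjusted count: 18709 − 8 + 5 = 18706 annual layers.
A: Mean rate = 988.6 mm / 18706 years ≈ 0.053 mm per year.
Length of B = 0.053 × 21315 = 1129.7 mm.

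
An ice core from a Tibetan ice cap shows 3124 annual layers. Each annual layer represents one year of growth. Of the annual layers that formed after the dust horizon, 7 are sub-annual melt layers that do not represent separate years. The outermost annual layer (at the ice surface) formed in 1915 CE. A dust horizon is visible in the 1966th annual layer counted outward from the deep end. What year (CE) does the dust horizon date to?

764 CE

Between annual layer 1966 and the ice surface there are 3124 − 1966 = 1158 annual layers.
Excluding 7 false annual layers: 1158 − 7 = 1151.
The annual layer at the ice surface is 1915 CE, so the dust horizon dates to 1915 − 1151 = 764 CE.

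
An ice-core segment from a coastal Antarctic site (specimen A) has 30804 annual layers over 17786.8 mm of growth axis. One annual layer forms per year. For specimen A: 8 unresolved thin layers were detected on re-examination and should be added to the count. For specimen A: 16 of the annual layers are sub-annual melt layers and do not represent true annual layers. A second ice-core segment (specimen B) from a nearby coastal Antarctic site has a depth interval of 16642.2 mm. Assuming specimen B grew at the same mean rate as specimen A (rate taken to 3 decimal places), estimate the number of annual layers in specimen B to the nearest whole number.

Specimen A: true annual layer count = 30804 − 16 + 8 = 30796.
A: Extension rate ≈ 17786.8 / 30796 = 0.578 mm per year.
For B, 16642.2 / 0.578 = 28792.73 years ≈ 28793 annual layers.

28793 annual layers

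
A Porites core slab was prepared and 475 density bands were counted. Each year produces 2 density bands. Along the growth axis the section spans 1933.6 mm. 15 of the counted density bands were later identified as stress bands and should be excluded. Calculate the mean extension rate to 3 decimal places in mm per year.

8.407 mm per year

Adjusted count: 475 − 15 = 460 density bands.
With 2 density bands per year, 460 / 2 = 230 years.
1933.6 mm over 230 years gives 1933.6 / 230 ≈ 8.407 mm per year.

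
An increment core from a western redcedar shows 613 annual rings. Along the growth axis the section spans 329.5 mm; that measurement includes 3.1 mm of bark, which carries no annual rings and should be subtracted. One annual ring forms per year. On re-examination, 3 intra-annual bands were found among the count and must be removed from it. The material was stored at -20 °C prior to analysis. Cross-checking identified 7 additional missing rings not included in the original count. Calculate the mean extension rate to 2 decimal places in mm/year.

0.53 mm/year

Adjusted count: 613 − 3 + 7 = 617 annual rings.
The growth record spans 329.5 − 3.1 = 326.4 mm.
Mean rate = 326.4 mm / 617 years ≈ 0.53 mm/year.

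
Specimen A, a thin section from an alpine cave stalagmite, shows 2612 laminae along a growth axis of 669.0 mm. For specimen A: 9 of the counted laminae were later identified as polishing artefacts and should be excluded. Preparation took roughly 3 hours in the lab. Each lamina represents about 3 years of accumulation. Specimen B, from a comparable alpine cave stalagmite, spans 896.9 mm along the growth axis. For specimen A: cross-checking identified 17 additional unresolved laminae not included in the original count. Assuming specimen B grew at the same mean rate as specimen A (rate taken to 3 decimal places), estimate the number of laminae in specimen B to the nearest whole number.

Specimen A: after corrections the count is 2612 − 9 + 17 = 2620 laminae.
Specimen A: 2620 laminae at 3 years each span 2620 × 3 = 7860 years.
A: Mean rate = 669.0 mm / 7860 years ≈ 0.085 mm per year.
Specimen B: 896.9 mm / 0.085 mm per year = 10551.76 years; at 3 years per lamina that is 10551.76 / 3 ≈ 3517 laminae.

3517 laminae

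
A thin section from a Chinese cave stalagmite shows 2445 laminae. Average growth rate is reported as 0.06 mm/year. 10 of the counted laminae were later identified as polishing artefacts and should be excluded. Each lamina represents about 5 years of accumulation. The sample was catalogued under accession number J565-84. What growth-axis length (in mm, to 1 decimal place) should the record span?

Correcting the raw count gives 2445 − 10 = 2435 true laminae.
At 5 years per lamina, 2435 × 5 = 12175 years.
Predicted length = 0.06 mm/year × 12175 years = 730.5 mm.

730.5 mm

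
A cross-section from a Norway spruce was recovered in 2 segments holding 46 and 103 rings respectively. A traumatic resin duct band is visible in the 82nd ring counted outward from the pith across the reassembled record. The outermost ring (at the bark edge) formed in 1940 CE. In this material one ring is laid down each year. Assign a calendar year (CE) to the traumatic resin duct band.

Total rings = 46 + 103 = 149.
149 − 82 = 67 rings lie beyond the traumatic resin duct band toward the bark edge.
1940 − 67 = 1873 CE.

1873 CE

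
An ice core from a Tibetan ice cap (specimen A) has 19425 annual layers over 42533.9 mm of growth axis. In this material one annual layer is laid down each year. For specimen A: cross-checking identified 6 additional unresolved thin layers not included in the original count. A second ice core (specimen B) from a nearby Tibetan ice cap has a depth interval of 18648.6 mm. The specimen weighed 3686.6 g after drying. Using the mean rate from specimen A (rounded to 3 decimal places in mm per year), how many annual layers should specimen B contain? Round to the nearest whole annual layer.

8519 annual layers

Specimen A: adjusted count: 19425 + 6 = 19431 annual layers.
A: Mean rate = 42533.9 mm / 19431 years ≈ 2.189 mm/yr.
B spans 18648.6 / 2.189 = 8519.23 years ≈ 8519 annual layers.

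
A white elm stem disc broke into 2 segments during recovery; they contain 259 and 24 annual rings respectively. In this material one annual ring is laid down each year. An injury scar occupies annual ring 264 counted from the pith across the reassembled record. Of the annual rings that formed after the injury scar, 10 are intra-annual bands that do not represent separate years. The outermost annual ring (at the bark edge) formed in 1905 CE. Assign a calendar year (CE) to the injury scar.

Total annual rings = 259 + 24 = 283.
283 − 264 = 19 annual rings lie beyond the injury scar toward the bark edge.
Removing the 10 false annual rings leaves 19 − 10 = 9 true annual rings beyond the injury scar.
Counting back 9 years from 1905 CE places the injury scar in 1905 − 9 = 1896 CE.

1896 CE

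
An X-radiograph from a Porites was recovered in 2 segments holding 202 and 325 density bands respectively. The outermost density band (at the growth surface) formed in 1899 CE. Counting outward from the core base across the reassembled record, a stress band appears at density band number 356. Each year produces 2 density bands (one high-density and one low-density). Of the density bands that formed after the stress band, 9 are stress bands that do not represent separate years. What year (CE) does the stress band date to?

1818 CE

Total density bands = 202 + 325 = 527.
Between density band 356 and the growth surface there are 527 − 356 = 171 density bands.
171 − 9 false = 162 true density bands after the stress band.
162 density bands at 2 per year is 162 / 2 = 81 years.
1899 − 81 = 1818 CE.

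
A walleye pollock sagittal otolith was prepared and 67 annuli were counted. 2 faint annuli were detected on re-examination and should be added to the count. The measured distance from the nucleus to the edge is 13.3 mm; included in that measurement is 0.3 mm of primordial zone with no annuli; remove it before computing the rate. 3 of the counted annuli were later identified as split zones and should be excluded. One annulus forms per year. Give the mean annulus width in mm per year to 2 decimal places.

Adjusted count: 67 − 3 + 2 = 66 annuli.
Removing the 0.3 mm offcut leaves 13.3 − 0.3 = 13.0 mm.
Mean rate = 13.0 mm / 66 years ≈ 0.20 mm per year.

0.20 mm per year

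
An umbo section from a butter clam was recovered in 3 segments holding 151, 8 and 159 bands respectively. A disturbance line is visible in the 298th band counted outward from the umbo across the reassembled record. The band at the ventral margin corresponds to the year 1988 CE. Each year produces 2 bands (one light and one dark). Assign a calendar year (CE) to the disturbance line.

Total bands = 151 + 8 + 159 = 318.
318 − 298 = 20 bands lie beyond the disturbance line toward the ventral margin.
With 2 bands per year, 20 / 2 = 10 years.
Counting back 10 years from 1988 CE places the disturbance line in 1988 − 10 = 1978 CE.

1978 CE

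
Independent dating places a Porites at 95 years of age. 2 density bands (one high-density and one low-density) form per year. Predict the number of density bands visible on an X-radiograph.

190 density bands

Expected density bands: 95 × 2 = 190.
So 190 density bands should be present.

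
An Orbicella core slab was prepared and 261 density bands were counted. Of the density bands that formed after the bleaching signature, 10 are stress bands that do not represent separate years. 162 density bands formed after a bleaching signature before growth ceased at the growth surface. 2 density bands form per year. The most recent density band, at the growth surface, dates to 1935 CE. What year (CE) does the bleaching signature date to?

1859 CE

There are 162 density bands younger than the bleaching signature.
Removing the 10 false density bands leaves 162 − 10 = 152 true density bands beyond the bleaching signature.
With 2 density bands per year, 152 / 2 = 76 years.
1935 − 76 = 1859 CE.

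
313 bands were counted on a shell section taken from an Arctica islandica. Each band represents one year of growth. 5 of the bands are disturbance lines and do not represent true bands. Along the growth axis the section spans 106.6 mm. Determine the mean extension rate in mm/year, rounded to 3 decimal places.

Correcting the raw count gives 313 − 5 = 308 true bands.
106.6 mm over 308 years gives 106.6 / 308 ≈ 0.346 mm/year.

0.346 mm/year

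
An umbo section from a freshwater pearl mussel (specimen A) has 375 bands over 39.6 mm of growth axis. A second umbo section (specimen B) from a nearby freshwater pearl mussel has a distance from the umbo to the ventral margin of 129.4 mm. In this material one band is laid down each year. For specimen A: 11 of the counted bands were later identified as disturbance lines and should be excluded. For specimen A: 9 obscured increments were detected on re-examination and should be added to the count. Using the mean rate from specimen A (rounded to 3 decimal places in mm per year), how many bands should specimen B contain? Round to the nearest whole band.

1221 bands

Specimen A: correcting the raw count gives 375 − 11 + 9 = 373 true bands.
A: Mean rate = 39.6 mm / 373 years ≈ 0.106 mm/year.
Specimen B: 129.4 mm / 0.106 mm per year = 1220.75 years ≈ 1221 bands.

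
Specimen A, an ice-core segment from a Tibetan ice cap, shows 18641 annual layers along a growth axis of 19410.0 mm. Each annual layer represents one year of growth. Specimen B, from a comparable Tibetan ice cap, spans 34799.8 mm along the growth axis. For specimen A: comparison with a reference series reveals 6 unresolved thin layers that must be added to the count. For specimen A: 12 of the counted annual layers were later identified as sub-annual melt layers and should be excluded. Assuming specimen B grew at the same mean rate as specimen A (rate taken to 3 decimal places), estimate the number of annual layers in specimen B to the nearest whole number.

Specimen A: after corrections the count is 18641 − 12 + 6 = 18635 annual layers.
A: Extension rate ≈ 19410.0 / 18635 = 1.042 mm per year.
Specimen B: 34799.8 mm / 1.042 mm per year = 33397.12 years ≈ 33397 annual layers.

33397 annual layers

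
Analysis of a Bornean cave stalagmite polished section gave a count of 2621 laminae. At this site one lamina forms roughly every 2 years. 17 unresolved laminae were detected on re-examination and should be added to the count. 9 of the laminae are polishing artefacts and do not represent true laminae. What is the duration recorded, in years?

After corrections the count is 2621 − 9 + 17 = 2629 laminae.
2629 laminae at 2 years each span 2629 × 2 = 5258 years.

5258 yr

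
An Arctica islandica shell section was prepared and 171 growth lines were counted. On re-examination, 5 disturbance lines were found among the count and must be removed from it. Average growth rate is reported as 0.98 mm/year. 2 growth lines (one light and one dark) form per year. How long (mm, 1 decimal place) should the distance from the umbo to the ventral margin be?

Correcting the raw count gives 171 − 5 = 166 true growth lines.
166 growth lines at 2 per year is 166 / 2 = 83 years.
Length ≈ 0.98 × 83 = 81.3 mm.

81.3 mm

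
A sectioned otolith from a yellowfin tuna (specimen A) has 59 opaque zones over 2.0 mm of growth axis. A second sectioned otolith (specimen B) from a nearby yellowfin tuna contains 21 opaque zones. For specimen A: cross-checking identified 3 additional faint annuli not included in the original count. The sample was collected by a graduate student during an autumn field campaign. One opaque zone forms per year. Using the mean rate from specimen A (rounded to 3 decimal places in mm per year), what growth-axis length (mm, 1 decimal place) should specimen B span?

Specimen A: true opaque zone count = 59 + 3 = 62.
A: 2.0 mm over 62 years gives 2.0 / 62 ≈ 0.032 mm/yr.
Length of B = 0.032 × 21 = 0.7 mm.

0.7 mm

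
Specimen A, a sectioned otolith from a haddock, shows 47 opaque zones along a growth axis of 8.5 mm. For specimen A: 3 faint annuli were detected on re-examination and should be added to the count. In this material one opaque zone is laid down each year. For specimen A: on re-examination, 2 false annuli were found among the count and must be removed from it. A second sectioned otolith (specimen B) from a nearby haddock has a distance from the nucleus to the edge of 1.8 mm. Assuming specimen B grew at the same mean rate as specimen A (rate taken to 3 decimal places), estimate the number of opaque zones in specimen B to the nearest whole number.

Specimen A: true opaque zone count = 47 − 2 + 3 = 48.
A: 8.5 mm over 48 years gives 8.5 / 48 ≈ 0.177 mm per year.
B spans 1.8 / 0.177 = 10.17 years ≈ 10 opaque zones.

10 opaque zones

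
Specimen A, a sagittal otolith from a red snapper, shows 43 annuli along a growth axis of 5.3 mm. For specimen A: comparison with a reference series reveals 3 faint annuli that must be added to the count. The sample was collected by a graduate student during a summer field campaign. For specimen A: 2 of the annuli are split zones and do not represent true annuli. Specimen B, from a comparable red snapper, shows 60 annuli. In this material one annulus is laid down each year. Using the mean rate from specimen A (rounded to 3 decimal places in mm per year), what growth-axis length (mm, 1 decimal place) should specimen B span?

7.2 mm

Specimen A: after corrections the count is 43 − 2 + 3 = 44 annuli.
A: Extension rate ≈ 5.3 / 44 = 0.120 mm/yr.
For B, 0.120 mm/year × 60 years = 7.2 mm.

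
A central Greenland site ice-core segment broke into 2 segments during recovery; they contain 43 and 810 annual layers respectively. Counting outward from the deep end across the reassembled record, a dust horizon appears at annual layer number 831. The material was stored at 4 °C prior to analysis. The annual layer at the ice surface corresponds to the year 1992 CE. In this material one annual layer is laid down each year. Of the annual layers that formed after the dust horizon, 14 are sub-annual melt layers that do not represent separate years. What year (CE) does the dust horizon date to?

1984 CE

Total annual layers = 43 + 810 = 853.
Between annual layer 831 and the ice surface there are 853 − 831 = 22 annual layers.
Removing the 14 false annual layers leaves 22 − 14 = 8 true annual layers beyond the dust horizon.
Counting back 8 years from 1992 CE places the dust horizon in 1992 − 8 = 1984 CE.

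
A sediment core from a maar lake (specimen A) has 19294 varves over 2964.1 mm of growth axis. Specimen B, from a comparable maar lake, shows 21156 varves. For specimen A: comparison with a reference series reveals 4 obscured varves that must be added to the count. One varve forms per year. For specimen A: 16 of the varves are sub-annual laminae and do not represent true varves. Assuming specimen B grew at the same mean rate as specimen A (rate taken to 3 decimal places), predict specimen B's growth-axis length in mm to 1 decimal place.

3258.0 mm

Specimen A: after corrections the count is 19294 − 16 + 4 = 19282 varves.
A: Mean rate = 2964.1 mm / 19282 years ≈ 0.154 mm/yr.
For B, 0.154 mm/year × 21156 years = 3258.0 mm.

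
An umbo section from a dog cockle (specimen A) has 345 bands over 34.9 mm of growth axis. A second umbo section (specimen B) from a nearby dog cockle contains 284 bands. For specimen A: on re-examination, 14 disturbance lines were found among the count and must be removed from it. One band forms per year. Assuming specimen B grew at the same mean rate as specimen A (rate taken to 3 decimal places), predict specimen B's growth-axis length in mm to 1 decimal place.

Specimen A: after corrections the count is 345 − 14 = 331 bands.
A: Extension rate ≈ 34.9 / 331 = 0.105 mm/yr.
B's length ≈ 0.105 × 284 = 29.8 mm.

29.8 mm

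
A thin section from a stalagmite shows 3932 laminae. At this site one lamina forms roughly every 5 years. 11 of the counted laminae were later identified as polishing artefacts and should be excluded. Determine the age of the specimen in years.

True lamina count = 3932 − 11 = 3921.
At 5 years per lamina, 3921 × 5 = 19605 years.

19605 years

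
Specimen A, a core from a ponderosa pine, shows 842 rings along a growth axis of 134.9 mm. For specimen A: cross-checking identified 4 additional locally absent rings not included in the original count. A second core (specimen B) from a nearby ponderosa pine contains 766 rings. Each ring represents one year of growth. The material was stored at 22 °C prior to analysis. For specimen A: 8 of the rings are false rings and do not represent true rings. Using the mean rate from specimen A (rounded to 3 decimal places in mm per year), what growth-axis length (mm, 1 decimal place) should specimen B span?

Specimen A: adjusted count: 842 − 8 + 4 = 838 rings.
A: Extension rate ≈ 134.9 / 838 = 0.161 mm per year.
Length of B = 0.161 × 766 = 123.3 mm.

123.3 mm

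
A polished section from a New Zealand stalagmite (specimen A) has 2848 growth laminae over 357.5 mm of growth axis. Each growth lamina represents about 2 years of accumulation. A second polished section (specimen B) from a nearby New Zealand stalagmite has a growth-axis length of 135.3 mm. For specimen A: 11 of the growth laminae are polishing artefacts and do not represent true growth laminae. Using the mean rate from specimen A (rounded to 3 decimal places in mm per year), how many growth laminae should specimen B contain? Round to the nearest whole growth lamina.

Specimen A: adjusted count: 2848 − 11 = 2837 growth laminae.
Specimen A: at 2 years per growth lamina, 2837 × 2 = 5674 years.
A: 357.5 mm over 5674 years gives 357.5 / 5674 ≈ 0.063 mm/year.
For B, 135.3 / 0.063 = 2147.62 years; at 2 years per growth lamina that is 2147.62 / 2 ≈ 1074 growth laminae.

1074 growth laminae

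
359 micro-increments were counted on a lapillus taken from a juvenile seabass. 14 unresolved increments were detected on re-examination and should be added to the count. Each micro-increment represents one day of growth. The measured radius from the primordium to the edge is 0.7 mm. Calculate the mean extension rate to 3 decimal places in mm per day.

0.002 mm per day

After corrections the count is 359 + 14 = 373 micro-increments.
Mean rate = 0.7 mm / 373 days ≈ 0.002 mm per day.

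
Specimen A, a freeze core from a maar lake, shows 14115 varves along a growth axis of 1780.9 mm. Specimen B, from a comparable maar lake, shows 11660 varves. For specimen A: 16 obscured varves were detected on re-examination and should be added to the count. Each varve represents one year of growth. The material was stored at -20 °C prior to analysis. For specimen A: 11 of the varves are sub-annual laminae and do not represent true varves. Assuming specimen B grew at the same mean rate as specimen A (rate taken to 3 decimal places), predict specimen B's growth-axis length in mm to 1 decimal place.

1469.2 mm

Specimen A: after corrections the count is 14115 − 11 + 16 = 14120 varves.
A: Mean rate = 1780.9 mm / 14120 years ≈ 0.126 mm/year.
Length of B = 0.126 × 11660 = 1469.2 mm.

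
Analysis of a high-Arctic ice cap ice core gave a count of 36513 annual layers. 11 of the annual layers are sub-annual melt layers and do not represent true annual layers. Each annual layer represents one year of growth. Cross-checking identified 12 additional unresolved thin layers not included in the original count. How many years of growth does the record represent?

True annual layer count = 36513 − 11 + 12 = 36514.
One annual layer per year makes the duration 36514 years.

36514 years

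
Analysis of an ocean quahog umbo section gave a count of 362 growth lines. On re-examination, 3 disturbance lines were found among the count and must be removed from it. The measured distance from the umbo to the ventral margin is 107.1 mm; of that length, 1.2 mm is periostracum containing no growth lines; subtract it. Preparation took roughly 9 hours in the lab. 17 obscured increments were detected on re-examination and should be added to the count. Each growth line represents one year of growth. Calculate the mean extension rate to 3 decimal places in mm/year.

0.282 mm/year

Adjusted count: 362 − 3 + 17 = 376 growth lines.
Net length = 107.1 − 1.2 = 105.9 mm.
105.9 mm over 376 years gives 105.9 / 376 ≈ 0.282 mm/year.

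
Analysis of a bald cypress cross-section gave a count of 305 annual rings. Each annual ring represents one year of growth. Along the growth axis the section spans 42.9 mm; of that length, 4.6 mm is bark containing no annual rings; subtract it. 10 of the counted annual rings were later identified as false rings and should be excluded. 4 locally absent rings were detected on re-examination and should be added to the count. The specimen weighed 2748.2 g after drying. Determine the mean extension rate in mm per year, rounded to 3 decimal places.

0.128 mm per year

Adjusted count: 305 − 10 + 4 = 299 annual rings.
The growth record spans 42.9 − 4.6 = 38.3 mm.
38.3 mm over 299 years gives 38.3 / 299 ≈ 0.128 mm per year.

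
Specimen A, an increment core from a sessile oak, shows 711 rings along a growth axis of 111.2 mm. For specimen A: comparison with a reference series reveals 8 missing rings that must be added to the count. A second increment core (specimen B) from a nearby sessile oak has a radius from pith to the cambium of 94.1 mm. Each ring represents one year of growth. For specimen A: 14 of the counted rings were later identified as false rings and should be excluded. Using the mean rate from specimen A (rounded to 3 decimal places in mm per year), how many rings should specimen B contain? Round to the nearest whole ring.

Specimen A: correcting the raw count gives 711 − 14 + 8 = 705 true rings.
A: Extension rate ≈ 111.2 / 705 = 0.158 mm per year.
Specimen B: 94.1 mm / 0.158 mm per year = 595.57 years ≈ 596 rings.

596 rings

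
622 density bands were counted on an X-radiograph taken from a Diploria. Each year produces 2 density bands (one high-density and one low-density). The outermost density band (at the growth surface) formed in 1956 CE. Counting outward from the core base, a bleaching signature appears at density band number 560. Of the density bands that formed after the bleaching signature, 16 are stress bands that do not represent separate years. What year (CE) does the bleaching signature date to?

Between density band 560 and the growth surface there are 622 − 560 = 62 density bands.
62 − 16 false = 46 true density bands after the bleaching signature.
46 density bands at 2 per year is 46 / 2 = 23 years.
Counting back 23 years from 1956 CE places the bleaching signature in 1956 − 23 = 1933 CE.

1933 CE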